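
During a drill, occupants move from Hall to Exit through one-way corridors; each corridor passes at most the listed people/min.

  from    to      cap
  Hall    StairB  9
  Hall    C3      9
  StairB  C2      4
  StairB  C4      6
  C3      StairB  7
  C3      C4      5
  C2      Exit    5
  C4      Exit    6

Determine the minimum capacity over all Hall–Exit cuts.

Augment Hall→StairB→C2→Exit: bottleneck 4, flow now 4.
Augment Hall→StairB→C4→Exit: bottleneck 5, flow now 9.
Augment Hall→C3→C4→Exit: bottleneck 1, flow now 10.
No augmenting path remains; maximum flow = 10.
By max-flow min-cut, the minimum cut capacity equals the max flow.
In the residual graph, reachable from Hall: {Hall, StairB, C3, C4}.
Min-cut edges: StairB→C2 (4), C4→Exit (6); capacity 4 + 6 = 10.

10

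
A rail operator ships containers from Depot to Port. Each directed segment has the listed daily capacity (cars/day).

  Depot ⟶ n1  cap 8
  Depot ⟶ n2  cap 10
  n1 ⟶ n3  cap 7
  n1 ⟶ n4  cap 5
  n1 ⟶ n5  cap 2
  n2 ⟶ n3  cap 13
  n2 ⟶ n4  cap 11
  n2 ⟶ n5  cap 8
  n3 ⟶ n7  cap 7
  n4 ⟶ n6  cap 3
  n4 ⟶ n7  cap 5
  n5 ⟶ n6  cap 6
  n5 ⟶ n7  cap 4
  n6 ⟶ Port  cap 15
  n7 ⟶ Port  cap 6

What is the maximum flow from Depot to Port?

15

Augment Depot→n1→n3→n7→Port: bottleneck 6, flow now 6.
Augment Depot→n1→n4→n6→Port: bottleneck 2, flow now 8.
Augment Depot→n2→n4→n6→Port: bottleneck 1, flow now 9.
Augment Depot→n2→n5→n6→Port: bottleneck 6, flow now 15.
No augmenting path remains; maximum flow = 15.
In the residual graph, reachable from Depot: {Depot, n1, n2, n3, n4, n5, n7}.
Min-cut edges: n4→n6 (3), n5→n6 (6), n7→Port (6); capacity 3 + 6 + 6 = 15.
This cut is saturated, so no flow can exceed 15.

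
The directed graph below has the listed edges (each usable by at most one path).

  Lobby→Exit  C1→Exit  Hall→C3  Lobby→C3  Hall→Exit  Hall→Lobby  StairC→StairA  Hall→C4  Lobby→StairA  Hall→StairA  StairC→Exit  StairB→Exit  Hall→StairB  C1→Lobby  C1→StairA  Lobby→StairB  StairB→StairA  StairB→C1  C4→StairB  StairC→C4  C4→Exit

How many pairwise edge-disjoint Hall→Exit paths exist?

Assign every edge capacity 1; by Menger, the answer equals the max flow.
Path Hall→Exit (+1); total 1.
Path Hall→C4→Exit (+1); total 2.
Path Hall→StairB→Exit (+1); total 3.
Path Hall→Lobby→Exit (+1); total 4.
No residual Hall→Exit path; max flow = 4.
Certifying cut of size 4: {Hall→C4, Hall→Exit, Hall→Lobby, Hall→StairB}.

4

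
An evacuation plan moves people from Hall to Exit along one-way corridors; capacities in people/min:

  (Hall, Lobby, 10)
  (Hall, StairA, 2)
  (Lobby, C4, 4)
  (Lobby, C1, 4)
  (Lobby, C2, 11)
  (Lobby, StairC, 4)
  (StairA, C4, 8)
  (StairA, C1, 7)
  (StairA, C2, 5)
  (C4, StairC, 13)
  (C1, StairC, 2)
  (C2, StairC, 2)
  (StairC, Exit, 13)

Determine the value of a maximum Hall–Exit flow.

12

Augment Hall→Lobby→StairC→Exit: bottleneck 4, flow now 4.
Augment Hall→Lobby→C4→StairC→Exit: bottleneck 4, flow now 8.
Augment Hall→Lobby→C1→StairC→Exit: bottleneck 2, flow now 10.
Augment Hall→StairA→C4→StairC→Exit: bottleneck 2, flow now 12.
No augmenting path remains; maximum flow = 12.
In the residual graph, reachable from Hall: {Hall}.
Min-cut edges: Hall→Lobby (10), Hall→StairA (2); capacity 10 + 2 = 12.
This cut is saturated, so no flow can exceed 12.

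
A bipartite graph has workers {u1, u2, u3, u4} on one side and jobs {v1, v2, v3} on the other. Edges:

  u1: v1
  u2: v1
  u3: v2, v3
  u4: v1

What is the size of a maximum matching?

2

Unit-capacity flow: source→left, listed edges, right→sink; max matching = max flow.
Augmenting path u1→v1 (+1); matched 1.
Augmenting path u3→v2 (+1); matched 2.
No augmenting path remains; maximum matching = 2.
König certificate: {u3, v1} is a vertex cover of size 2 (every listed pair touches it), so no matching can be larger.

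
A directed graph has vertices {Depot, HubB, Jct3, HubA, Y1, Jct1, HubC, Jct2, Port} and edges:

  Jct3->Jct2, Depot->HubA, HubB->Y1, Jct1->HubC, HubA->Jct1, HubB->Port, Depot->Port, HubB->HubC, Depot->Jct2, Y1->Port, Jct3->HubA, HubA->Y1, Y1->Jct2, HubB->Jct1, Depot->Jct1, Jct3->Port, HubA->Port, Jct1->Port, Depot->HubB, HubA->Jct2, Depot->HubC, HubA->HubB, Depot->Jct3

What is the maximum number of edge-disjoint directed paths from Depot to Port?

5

Assign every edge capacity 1; by Menger, the answer equals the max flow.
Path Depot→Port (+1); total 1.
Path Depot→HubB→Port (+1); total 2.
Path Depot→Jct3→Port (+1); total 3.
Path Depot→HubA→Port (+1); total 4.
Path Depot→Jct1→Port (+1); total 5.
No residual Depot→Port path; max flow = 5.
Certifying cut of size 5: {Depot→HubA, Depot→HubB, Depot→Jct1, Depot→Jct3, Depot→Port}.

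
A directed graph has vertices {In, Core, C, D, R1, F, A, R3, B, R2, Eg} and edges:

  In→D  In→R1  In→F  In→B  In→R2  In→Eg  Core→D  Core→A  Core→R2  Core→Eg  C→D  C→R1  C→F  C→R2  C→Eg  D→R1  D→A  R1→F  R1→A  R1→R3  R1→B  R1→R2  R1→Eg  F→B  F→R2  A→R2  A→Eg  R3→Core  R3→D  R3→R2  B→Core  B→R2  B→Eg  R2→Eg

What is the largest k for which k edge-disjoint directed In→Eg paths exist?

6

Assign every edge capacity 1; by Menger, the answer equals the max flow.
Path In→Eg (+1); total 1.
Path In→R1→Eg (+1); total 2.
Path In→B→Eg (+1); total 3.
Path In→R2→Eg (+1); total 4.
Path In→D→A→Eg (+1); total 5.
Path In→F→B→Core→Eg (+1); total 6.
No residual In→Eg path; max flow = 6.
Certifying cut of size 6: {In→B, In→D, In→Eg, In→F, In→R1, In→R2}.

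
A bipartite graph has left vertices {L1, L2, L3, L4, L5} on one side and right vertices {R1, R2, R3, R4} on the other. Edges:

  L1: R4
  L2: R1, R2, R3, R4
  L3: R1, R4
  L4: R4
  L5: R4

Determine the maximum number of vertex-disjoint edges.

Unit-capacity flow: source→left, listed edges, right→sink; max matching = max flow.
Augmenting path L1→R4 (+1); matched 1.
Augmenting path L2→R1 (+1); matched 2.
Augmenting path L3→R1→L2→R2 (+1); matched 3.
No augmenting path remains; maximum matching = 3.
König certificate: {L2, L3, R4} is a vertex cover of size 3 (every listed pair touches it), so no matching can be larger.

3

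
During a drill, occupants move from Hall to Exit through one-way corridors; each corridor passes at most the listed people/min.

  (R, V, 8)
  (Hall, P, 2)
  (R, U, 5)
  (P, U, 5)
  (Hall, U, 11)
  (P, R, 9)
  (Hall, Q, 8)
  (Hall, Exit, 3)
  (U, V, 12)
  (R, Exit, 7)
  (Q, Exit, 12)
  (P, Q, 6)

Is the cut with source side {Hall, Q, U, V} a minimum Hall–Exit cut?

Given cut capacity: 2 + 3 + 12 = 17.
Augment Hall→Exit: bottleneck 3, flow now 3.
Augment Hall→Q→Exit: bottleneck 8, flow now 11.
Augment Hall→P→Q→Exit: bottleneck 2, flow now 13.
No augmenting path remains; maximum flow = 13.
In the residual graph, reachable from Hall: {Hall, U, V}.
Min-cut edges: Hall→P (2), Hall→Q (8), Hall→Exit (3); capacity 2 + 8 + 3 = 13.
Cut capacity 17 exceeds the max flow 13, so it is not minimum.

No — its capacity is 17, but the minimum cut has capacity 13.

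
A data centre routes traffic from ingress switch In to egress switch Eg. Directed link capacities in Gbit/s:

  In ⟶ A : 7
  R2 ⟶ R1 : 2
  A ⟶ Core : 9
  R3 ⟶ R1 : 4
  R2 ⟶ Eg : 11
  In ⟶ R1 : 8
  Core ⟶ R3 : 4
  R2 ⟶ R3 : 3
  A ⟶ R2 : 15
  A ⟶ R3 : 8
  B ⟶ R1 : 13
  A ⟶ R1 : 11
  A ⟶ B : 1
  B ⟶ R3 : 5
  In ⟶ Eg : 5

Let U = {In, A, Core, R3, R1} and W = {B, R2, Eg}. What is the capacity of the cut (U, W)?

Edges leaving {In, A, Core, R3, R1}: In→Eg (5), A→B (1), A→R2 (15).
Cut capacity = 5 + 1 + 15 = 21.

21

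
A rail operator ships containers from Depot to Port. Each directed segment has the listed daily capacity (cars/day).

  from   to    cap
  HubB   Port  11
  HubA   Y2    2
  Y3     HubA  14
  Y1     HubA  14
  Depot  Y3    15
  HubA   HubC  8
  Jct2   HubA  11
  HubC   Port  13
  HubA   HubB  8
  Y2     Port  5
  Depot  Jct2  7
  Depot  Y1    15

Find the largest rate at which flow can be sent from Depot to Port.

Augment Depot→Y1→HubA→Y2→Port: bottleneck 2, flow now 2.
Augment Depot→Y1→HubA→HubC→Port: bottleneck 8, flow now 10.
Augment Depot→Y1→HubA→HubB→Port: bottleneck 4, flow now 14.
Augment Depot→Y3→HubA→HubB→Port: bottleneck 4, flow now 18.
No augmenting path remains; maximum flow = 18.
In the residual graph, reachable from Depot: {Depot, Y1, Y3, Jct2, HubA}.
Min-cut edges: HubA→Y2 (2), HubA→HubC (8), HubA→HubB (8); capacity 2 + 8 + 8 = 18.
This cut is saturated, so no flow can exceed 18.

18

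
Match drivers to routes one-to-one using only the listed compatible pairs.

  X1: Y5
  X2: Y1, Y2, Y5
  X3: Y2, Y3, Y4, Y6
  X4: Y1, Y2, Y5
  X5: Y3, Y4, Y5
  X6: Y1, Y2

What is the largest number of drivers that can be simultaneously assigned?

5

Unit-capacity flow: source→left, listed edges, right→sink; max matching = max flow.
Augmenting path X1→Y5 (+1); matched 1.
Augmenting path X2→Y1 (+1); matched 2.
Augmenting path X3→Y2 (+1); matched 3.
Augmenting path X5→Y3 (+1); matched 4.
Augmenting path X4→Y2→X3→Y4 (+1); matched 5.
No augmenting path remains; maximum matching = 5.
König certificate: {X3, X5, Y1, Y2, Y5} is a vertex cover of size 5 (every listed pair touches it), so no matching can be larger.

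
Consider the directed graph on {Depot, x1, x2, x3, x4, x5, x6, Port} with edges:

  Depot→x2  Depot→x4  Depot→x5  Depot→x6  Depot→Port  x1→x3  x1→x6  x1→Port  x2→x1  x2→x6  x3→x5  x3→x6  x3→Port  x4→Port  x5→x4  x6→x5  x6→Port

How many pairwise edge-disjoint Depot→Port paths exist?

Assign every edge capacity 1; by Menger, the answer equals the max flow.
Path Depot→Port (+1); total 1.
Path Depot→x4→Port (+1); total 2.
Path Depot→x6→Port (+1); total 3.
Path Depot→x2→x1→Port (+1); total 4.
No residual Depot→Port path; max flow = 4.
Certifying cut of size 4: {Depot→Port, Depot→x2, Depot→x6, x4→Port}.

4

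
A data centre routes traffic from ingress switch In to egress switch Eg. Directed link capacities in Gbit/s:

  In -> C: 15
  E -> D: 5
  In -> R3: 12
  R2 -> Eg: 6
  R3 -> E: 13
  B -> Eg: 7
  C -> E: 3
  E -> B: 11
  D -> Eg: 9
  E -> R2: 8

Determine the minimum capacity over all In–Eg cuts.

15

Augment In→C→E→R2→Eg: bottleneck 3, flow now 3.
Augment In→R3→E→R2→Eg: bottleneck 3, flow now 6.
Augment In→R3→E→D→Eg: bottleneck 5, flow now 11.
Augment In→R3→E→B→Eg: bottleneck 4, flow now 15.
No augmenting path remains; maximum flow = 15.
By max-flow min-cut, the minimum cut capacity equals the max flow.
In the residual graph, reachable from In: {In, C}.
Min-cut edges: In→R3 (12), C→E (3); capacity 12 + 3 = 15.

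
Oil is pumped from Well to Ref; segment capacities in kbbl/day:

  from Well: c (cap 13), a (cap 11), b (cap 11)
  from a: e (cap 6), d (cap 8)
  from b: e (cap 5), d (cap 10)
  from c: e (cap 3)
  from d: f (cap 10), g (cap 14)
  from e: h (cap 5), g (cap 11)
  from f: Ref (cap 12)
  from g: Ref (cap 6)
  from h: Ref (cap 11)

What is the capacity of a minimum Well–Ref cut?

21

Augment Well→a→d→f→Ref: bottleneck 8, flow now 8.
Augment Well→a→e→g→Ref: bottleneck 3, flow now 11.
Augment Well→b→d→f→Ref: bottleneck 2, flow now 13.
Augment Well→b→d→g→Ref: bottleneck 3, flow now 16.
Augment Well→b→e→h→Ref: bottleneck 5, flow now 21.
No augmenting path remains; maximum flow = 21.
By max-flow min-cut, the minimum cut capacity equals the max flow.
In the residual graph, reachable from Well: {Well, a, b, c, d, e, g}.
Min-cut edges: d→f (10), e→h (5), g→Ref (6); capacity 10 + 5 + 6 = 21.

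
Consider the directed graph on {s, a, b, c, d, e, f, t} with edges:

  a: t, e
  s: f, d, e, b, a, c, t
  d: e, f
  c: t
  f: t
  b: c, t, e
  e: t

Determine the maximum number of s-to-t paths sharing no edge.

Assign every edge capacity 1; by Menger, the answer equals the max flow.
Path s→t (+1); total 1.
Path s→a→t (+1); total 2.
Path s→b→t (+1); total 3.
Path s→c→t (+1); total 4.
Path s→e→t (+1); total 5.
Path s→f→t (+1); total 6.
No residual s→t path; max flow = 6.
Certifying cut of size 6: {e→t, f→t, s→a, s→b, s→c, s→t}.

6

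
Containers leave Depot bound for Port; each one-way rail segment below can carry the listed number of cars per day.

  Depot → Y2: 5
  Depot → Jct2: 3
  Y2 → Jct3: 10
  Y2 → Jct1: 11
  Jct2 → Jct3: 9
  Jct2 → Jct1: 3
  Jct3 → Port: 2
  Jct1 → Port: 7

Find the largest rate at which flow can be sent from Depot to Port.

8

Augment Depot→Y2→Jct3→Port: bottleneck 2, flow now 2.
Augment Depot→Y2→Jct1→Port: bottleneck 3, flow now 5.
Augment Depot→Jct2→Jct1→Port: bottleneck 3, flow now 8.
No augmenting path remains; maximum flow = 8.
In the residual graph, reachable from Depot: {Depot}.
Min-cut edges: Depot→Y2 (5), Depot→Jct2 (3); capacity 5 + 3 = 8.
This cut is saturated, so no flow can exceed 8.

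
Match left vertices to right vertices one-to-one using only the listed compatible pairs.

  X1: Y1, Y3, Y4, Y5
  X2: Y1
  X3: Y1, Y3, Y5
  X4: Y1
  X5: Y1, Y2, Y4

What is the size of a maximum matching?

4

Unit-capacity flow: source→left, listed edges, right→sink; max matching = max flow.
Augmenting path X1→Y1 (+1); matched 1.
Augmenting path X3→Y3 (+1); matched 2.
Augmenting path X5→Y2 (+1); matched 3.
Augmenting path X2→Y1→X1→Y4 (+1); matched 4.
No augmenting path remains; maximum matching = 4.
König certificate: {X1, X3, X5, Y1} is a vertex cover of size 4 (every listed pair touches it), so no matching can be larger.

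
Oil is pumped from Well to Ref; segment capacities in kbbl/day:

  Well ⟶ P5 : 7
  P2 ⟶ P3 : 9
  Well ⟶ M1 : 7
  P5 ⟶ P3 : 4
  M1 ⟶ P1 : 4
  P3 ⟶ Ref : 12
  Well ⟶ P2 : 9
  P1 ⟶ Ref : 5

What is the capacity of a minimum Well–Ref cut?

Augment Well→M1→P1→Ref: bottleneck 4, flow now 4.
Augment Well→P5→P3→Ref: bottleneck 4, flow now 8.
Augment Well→P2→P3→Ref: bottleneck 8, flow now 16.
No augmenting path remains; maximum flow = 16.
By max-flow min-cut, the minimum cut capacity equals the max flow.
In the residual graph, reachable from Well: {Well, M1, P5, P2, P3}.
Min-cut edges: M1→P1 (4), P3→Ref (12); capacity 4 + 12 = 16.

16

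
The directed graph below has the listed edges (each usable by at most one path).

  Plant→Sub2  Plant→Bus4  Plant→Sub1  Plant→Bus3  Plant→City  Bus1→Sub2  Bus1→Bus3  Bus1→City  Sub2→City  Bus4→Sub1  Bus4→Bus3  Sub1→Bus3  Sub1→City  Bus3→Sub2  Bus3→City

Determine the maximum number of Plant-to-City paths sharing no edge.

4

Assign every edge capacity 1; by Menger, the answer equals the max flow.
Path Plant→City (+1); total 1.
Path Plant→Sub2→City (+1); total 2.
Path Plant→Sub1→City (+1); total 3.
Path Plant→Bus3→City (+1); total 4.
No residual Plant→City path; max flow = 4.
Certifying cut of size 4: {Bus3→City, Plant→City, Sub1→City, Sub2→City}.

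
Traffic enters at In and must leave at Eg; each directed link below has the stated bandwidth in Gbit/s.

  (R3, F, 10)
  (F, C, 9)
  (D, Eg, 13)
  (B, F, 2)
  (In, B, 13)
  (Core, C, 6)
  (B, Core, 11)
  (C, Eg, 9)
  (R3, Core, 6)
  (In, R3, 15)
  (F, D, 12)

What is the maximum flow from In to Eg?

Augment In→R3→Core→C→Eg: bottleneck 6, flow now 6.
Augment In→R3→F→C→Eg: bottleneck 3, flow now 9.
Augment In→R3→F→D→Eg: bottleneck 6, flow now 15.
Augment In→B→F→D→Eg: bottleneck 2, flow now 17.
Augment In→B→Core→R3→F→D→Eg: bottleneck 1, flow now 18. (uses reverse residual edge)
No augmenting path remains; maximum flow = 18.
In the residual graph, reachable from In: {In, R3, B, Core}.
Min-cut edges: R3→F (10), B→F (2), Core→C (6); capacity 10 + 2 + 6 = 18.
This cut is saturated, so no flow can exceed 18.

18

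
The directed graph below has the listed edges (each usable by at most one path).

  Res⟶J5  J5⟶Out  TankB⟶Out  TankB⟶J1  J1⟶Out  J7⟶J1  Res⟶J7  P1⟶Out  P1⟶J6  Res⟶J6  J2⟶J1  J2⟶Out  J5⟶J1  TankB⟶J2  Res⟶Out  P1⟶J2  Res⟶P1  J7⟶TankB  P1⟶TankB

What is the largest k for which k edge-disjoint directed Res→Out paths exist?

4

Assign every edge capacity 1; by Menger, the answer equals the max flow.
Path Res→Out (+1); total 1.
Path Res→P1→Out (+1); total 2.
Path Res→J5→Out (+1); total 3.
Path Res→J7→TankB→Out (+1); total 4.
No residual Res→Out path; max flow = 4.
Certifying cut of size 4: {Res→J5, Res→J7, Res→Out, Res→P1}.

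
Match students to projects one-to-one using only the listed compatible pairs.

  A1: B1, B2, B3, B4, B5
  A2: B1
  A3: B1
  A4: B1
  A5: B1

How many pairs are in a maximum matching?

2

Unit-capacity flow: source→left, listed edges, right→sink; max matching = max flow.
Augmenting path A1→B1 (+1); matched 1.
Augmenting path A2→B1→A1→B2 (+1); matched 2.
No augmenting path remains; maximum matching = 2.
König certificate: {A1, B1} is a vertex cover of size 2 (every listed pair touches it), so no matching can be larger.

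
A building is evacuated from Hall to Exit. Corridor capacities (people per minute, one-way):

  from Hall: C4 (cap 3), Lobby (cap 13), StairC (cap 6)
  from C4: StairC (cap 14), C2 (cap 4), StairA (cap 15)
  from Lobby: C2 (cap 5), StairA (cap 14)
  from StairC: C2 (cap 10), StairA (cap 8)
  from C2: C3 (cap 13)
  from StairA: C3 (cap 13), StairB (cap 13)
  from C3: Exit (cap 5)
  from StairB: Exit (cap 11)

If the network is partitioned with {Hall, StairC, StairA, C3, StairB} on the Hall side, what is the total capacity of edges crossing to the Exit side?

42

Edges leaving {Hall, StairC, StairA, C3, StairB}: Hall→C4 (3), Hall→Lobby (13), StairC→C2 (10), C3→Exit (5), StairB→Exit (11).
Cut capacity = 3 + 13 + 10 + 5 + 11 = 42.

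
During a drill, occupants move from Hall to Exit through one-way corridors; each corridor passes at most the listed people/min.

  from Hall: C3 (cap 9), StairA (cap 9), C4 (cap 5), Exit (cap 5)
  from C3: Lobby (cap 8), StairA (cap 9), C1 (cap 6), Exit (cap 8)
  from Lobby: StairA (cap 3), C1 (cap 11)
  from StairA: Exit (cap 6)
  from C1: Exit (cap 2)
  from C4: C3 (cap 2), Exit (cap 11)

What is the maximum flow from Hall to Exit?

25

Augment Hall→Exit: bottleneck 5, flow now 5.
Augment Hall→C3→Exit: bottleneck 8, flow now 13.
Augment Hall→StairA→Exit: bottleneck 6, flow now 19.
Augment Hall→C4→Exit: bottleneck 5, flow now 24.
Augment Hall→C3→C1→Exit: bottleneck 1, flow now 25.
No augmenting path remains; maximum flow = 25.
In the residual graph, reachable from Hall: {Hall, StairA}.
Min-cut edges: Hall→C3 (9), Hall→C4 (5), Hall→Exit (5), StairA→Exit (6); capacity 9 + 5 + 5 + 6 = 25.
This cut is saturated, so no flow can exceed 25.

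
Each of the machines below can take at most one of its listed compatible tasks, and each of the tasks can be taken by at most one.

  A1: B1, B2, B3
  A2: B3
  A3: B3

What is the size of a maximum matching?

2

Unit-capacity flow: source→left, listed edges, right→sink; max matching = max flow.
Augmenting path A1→B1 (+1); matched 1.
Augmenting path A2→B3 (+1); matched 2.
No augmenting path remains; maximum matching = 2.
König certificate: {A1, B3} is a vertex cover of size 2 (every listed pair touches it), so no matching can be larger.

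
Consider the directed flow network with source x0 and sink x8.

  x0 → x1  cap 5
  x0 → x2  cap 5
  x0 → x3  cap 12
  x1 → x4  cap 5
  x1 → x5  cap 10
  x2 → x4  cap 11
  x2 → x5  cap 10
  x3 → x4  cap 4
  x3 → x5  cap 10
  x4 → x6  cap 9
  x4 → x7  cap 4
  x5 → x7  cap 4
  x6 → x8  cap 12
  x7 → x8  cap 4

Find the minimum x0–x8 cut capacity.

13

Augment x0→x1→x4→x6→x8: bottleneck 5, flow now 5.
Augment x0→x2→x4→x6→x8: bottleneck 4, flow now 9.
Augment x0→x2→x4→x7→x8: bottleneck 1, flow now 10.
Augment x0→x3→x4→x7→x8: bottleneck 3, flow now 13.
No augmenting path remains; maximum flow = 13.
By max-flow min-cut, the minimum cut capacity equals the max flow.
In the residual graph, reachable from x0: {x0, x1, x2, x3, x4, x5, x7}.
Min-cut edges: x4→x6 (9), x7→x8 (4); capacity 9 + 4 = 13.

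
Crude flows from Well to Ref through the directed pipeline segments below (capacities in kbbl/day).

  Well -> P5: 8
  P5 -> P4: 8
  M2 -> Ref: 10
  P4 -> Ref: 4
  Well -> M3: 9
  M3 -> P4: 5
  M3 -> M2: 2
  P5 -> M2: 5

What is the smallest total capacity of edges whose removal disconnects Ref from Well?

11

Augment Well→M3→M2→Ref: bottleneck 2, flow now 2.
Augment Well→M3→P4→Ref: bottleneck 4, flow now 6.
Augment Well→P5→M2→Ref: bottleneck 5, flow now 11.
No augmenting path remains; maximum flow = 11.
By max-flow min-cut, the minimum cut capacity equals the max flow.
In the residual graph, reachable from Well: {Well, M3, P5, P4}.
Min-cut edges: M3→M2 (2), P5→M2 (5), P4→Ref (4); capacity 2 + 5 + 4 = 11.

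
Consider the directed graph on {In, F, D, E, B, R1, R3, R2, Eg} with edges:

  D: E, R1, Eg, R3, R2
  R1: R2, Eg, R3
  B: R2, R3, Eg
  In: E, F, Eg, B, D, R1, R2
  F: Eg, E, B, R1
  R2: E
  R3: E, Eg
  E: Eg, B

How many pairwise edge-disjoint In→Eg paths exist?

7

Assign every edge capacity 1; by Menger, the answer equals the max flow.
Path In→Eg (+1); total 1.
Path In→F→Eg (+1); total 2.
Path In→D→Eg (+1); total 3.
Path In→E→Eg (+1); total 4.
Path In→B→Eg (+1); total 5.
Path In→R1→Eg (+1); total 6.
Path In→R2→E→B→R3→Eg (+1); total 7.
No residual In→Eg path; max flow = 7.
Certifying cut of size 7: {In→B, In→D, In→E, In→Eg, In→F, In→R1, In→R2}.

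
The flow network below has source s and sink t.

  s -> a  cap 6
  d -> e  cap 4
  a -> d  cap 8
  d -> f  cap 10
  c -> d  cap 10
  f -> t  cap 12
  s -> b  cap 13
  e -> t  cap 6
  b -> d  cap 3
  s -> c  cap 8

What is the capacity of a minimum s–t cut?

Augment s→a→d→e→t: bottleneck 4, flow now 4.
Augment s→a→d→f→t: bottleneck 2, flow now 6.
Augment s→b→d→f→t: bottleneck 3, flow now 9.
Augment s→c→d→f→t: bottleneck 5, flow now 14.
No augmenting path remains; maximum flow = 14.
By max-flow min-cut, the minimum cut capacity equals the max flow.
In the residual graph, reachable from s: {s, a, b, c, d}.
Min-cut edges: d→e (4), d→f (10); capacity 4 + 10 = 14.

14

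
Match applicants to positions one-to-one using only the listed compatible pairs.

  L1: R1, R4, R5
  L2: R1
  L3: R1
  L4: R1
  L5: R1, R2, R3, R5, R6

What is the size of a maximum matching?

Unit-capacity flow: source→left, listed edges, right→sink; max matching = max flow.
Augmenting path L1→R1 (+1); matched 1.
Augmenting path L5→R2 (+1); matched 2.
Augmenting path L2→R1→L1→R4 (+1); matched 3.
No augmenting path remains; maximum matching = 3.
König certificate: {L1, L5, R1} is a vertex cover of size 3 (every listed pair touches it), so no matching can be larger.

3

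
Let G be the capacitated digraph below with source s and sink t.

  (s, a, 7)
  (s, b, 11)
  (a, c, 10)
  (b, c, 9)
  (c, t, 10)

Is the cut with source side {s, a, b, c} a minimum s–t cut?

Given cut capacity: 10 = 10.
Augment s→a→c→t: bottleneck 7, flow now 7.
Augment s→b→c→t: bottleneck 3, flow now 10.
No augmenting path remains; maximum flow = 10.
Cut capacity 10 equals the max flow, so it is a minimum cut.

Yes — it is a minimum cut (capacity 10).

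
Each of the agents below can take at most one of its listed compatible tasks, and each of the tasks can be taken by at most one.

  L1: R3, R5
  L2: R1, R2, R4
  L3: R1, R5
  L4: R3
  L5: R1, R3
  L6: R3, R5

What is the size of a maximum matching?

Unit-capacity flow: source→left, listed edges, right→sink; max matching = max flow.
Augmenting path L1→R3 (+1); matched 1.
Augmenting path L2→R1 (+1); matched 2.
Augmenting path L3→R5 (+1); matched 3.
Augmenting path L5→R1→L2→R2 (+1); matched 4.
No augmenting path remains; maximum matching = 4.
König certificate: {L2, R1, R3, R5} is a vertex cover of size 4 (every listed pair touches it), so no matching can be larger.

4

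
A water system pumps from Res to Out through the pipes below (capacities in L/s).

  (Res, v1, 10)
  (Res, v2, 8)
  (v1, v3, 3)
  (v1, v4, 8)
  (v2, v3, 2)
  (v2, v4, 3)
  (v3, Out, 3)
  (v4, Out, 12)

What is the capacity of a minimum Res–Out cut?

Augment Res→v1→v3→Out: bottleneck 3, flow now 3.
Augment Res→v1→v4→Out: bottleneck 7, flow now 10.
Augment Res→v2→v4→Out: bottleneck 3, flow now 13.
Augment Res→v2→v3→v1→v4→Out: bottleneck 1, flow now 14. (uses reverse residual edge)
No augmenting path remains; maximum flow = 14.
By max-flow min-cut, the minimum cut capacity equals the max flow.
In the residual graph, reachable from Res: {Res, v1, v2, v3}.
Min-cut edges: v1→v4 (8), v2→v4 (3), v3→Out (3); capacity 8 + 3 + 3 = 14.

14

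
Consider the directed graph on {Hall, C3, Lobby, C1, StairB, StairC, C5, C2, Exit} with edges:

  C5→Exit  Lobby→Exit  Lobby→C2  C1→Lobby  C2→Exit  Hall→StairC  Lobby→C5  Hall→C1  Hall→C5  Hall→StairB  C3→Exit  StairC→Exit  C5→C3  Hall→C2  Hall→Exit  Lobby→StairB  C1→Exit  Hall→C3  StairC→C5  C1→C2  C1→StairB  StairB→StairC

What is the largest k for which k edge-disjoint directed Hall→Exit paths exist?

Assign every edge capacity 1; by Menger, the answer equals the max flow.
Path Hall→Exit (+1); total 1.
Path Hall→C3→Exit (+1); total 2.
Path Hall→C1→Exit (+1); total 3.
Path Hall→StairC→Exit (+1); total 4.
Path Hall→C5→Exit (+1); total 5.
Path Hall→C2→Exit (+1); total 6.
No residual Hall→Exit path; max flow = 6.
Certifying cut of size 6: {C3→Exit, C5→Exit, Hall→C1, Hall→C2, Hall→Exit, StairC→Exit}.

6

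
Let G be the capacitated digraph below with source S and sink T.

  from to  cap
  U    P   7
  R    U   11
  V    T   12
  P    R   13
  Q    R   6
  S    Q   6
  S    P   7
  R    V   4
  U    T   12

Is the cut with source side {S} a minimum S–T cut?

Yes — it is a minimum cut (capacity 13).

Given cut capacity: 7 + 6 = 13.
Augment S→P→R→U→T: bottleneck 7, flow now 7.
Augment S→Q→R→U→T: bottleneck 4, flow now 11.
Augment S→Q→R→V→T: bottleneck 2, flow now 13.
No augmenting path remains; maximum flow = 13.
Cut capacity 13 equals the max flow, so it is a minimum cut.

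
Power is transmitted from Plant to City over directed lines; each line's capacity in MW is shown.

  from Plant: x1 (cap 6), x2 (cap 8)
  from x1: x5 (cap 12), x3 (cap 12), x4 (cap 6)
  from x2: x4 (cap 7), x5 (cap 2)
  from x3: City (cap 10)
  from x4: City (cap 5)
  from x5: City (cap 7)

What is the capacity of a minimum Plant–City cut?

Augment Plant→x1→x3→City: bottleneck 6, flow now 6.
Augment Plant→x2→x4→City: bottleneck 5, flow now 11.
Augment Plant→x2→x5→City: bottleneck 2, flow now 13.
No augmenting path remains; maximum flow = 13.
By max-flow min-cut, the minimum cut capacity equals the max flow.
In the residual graph, reachable from Plant: {Plant, x2, x4}.
Min-cut edges: Plant→x1 (6), x2→x5 (2), x4→City (5); capacity 6 + 2 + 5 = 13.

13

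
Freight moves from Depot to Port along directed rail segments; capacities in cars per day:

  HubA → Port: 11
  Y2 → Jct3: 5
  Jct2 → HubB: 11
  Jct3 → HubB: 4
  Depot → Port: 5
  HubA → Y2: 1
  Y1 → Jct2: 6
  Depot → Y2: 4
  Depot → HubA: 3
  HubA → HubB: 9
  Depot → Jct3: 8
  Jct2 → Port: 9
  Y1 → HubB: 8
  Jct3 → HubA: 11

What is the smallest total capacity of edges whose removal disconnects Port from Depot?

16

Augment Depot→Port: bottleneck 5, flow now 5.
Augment Depot→HubA→Port: bottleneck 3, flow now 8.
Augment Depot→Jct3→HubA→Port: bottleneck 8, flow now 16.
No augmenting path remains; maximum flow = 16.
By max-flow min-cut, the minimum cut capacity equals the max flow.
In the residual graph, reachable from Depot: {Depot, Y2, Jct3, HubA, HubB}.
Min-cut edges: Depot→Port (5), HubA→Port (11); capacity 5 + 11 = 16.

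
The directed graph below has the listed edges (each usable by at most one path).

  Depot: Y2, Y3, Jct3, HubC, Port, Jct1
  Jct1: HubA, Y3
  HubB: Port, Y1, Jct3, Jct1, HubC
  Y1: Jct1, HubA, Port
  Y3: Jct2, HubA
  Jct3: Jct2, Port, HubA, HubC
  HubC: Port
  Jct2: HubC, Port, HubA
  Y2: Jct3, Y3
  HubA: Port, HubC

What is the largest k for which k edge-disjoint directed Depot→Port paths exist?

5

Assign every edge capacity 1; by Menger, the answer equals the max flow.
Path Depot→Port (+1); total 1.
Path Depot→Jct3→Port (+1); total 2.
Path Depot→HubC→Port (+1); total 3.
Path Depot→Y3→Jct2→Port (+1); total 4.
Path Depot→Jct1→HubA→Port (+1); total 5.
No residual Depot→Port path; max flow = 5.
Certifying cut of size 5: {Depot→Port, HubA→Port, HubC→Port, Jct2→Port, Jct3→Port}.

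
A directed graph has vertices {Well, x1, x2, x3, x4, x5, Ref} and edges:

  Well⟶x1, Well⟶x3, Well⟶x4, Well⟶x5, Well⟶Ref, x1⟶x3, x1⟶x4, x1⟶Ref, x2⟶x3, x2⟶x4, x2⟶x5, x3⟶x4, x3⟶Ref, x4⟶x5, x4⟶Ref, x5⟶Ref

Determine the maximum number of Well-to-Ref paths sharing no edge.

Assign every edge capacity 1; by Menger, the answer equals the max flow.
Path Well→Ref (+1); total 1.
Path Well→x1→Ref (+1); total 2.
Path Well→x3→Ref (+1); total 3.
Path Well→x4→Ref (+1); total 4.
Path Well→x5→Ref (+1); total 5.
No residual Well→Ref path; max flow = 5.
Certifying cut of size 5: {Well→Ref, Well→x1, Well→x3, Well→x4, Well→x5}.

5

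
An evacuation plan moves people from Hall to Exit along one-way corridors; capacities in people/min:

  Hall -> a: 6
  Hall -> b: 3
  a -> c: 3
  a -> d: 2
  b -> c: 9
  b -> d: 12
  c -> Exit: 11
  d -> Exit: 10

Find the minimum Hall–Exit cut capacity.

Augment Hall→a→c→Exit: bottleneck 3, flow now 3.
Augment Hall→a→d→Exit: bottleneck 2, flow now 5.
Augment Hall→b→c→Exit: bottleneck 3, flow now 8.
No augmenting path remains; maximum flow = 8.
By max-flow min-cut, the minimum cut capacity equals the max flow.
In the residual graph, reachable from Hall: {Hall, a}.
Min-cut edges: Hall→b (3), a→c (3), a→d (2); capacity 3 + 3 + 2 = 8.

8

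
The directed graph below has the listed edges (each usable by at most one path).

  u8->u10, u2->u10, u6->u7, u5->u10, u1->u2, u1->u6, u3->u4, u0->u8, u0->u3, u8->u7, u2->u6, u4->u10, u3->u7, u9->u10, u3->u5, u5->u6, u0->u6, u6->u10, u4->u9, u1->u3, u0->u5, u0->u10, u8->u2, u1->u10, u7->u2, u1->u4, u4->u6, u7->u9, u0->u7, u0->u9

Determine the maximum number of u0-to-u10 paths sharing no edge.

7

Assign every edge capacity 1; by Menger, the answer equals the max flow.
Path u0→u10 (+1); total 1.
Path u0→u5→u10 (+1); total 2.
Path u0→u6→u10 (+1); total 3.
Path u0→u8→u10 (+1); total 4.
Path u0→u9→u10 (+1); total 5.
Path u0→u3→u4→u10 (+1); total 6.
Path u0→u7→u2→u10 (+1); total 7.
No residual u0→u10 path; max flow = 7.
Certifying cut of size 7: {u0→u10, u0→u3, u0→u5, u0→u6, u0→u7, u0→u8, u0→u9}.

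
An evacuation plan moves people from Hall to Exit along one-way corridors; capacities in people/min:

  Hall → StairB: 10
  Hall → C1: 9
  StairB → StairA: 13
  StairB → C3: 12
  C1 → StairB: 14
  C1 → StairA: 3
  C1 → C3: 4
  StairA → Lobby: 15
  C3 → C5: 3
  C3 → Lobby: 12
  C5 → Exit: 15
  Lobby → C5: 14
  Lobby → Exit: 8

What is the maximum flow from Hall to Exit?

19

Augment Hall→StairB→StairA→Lobby→Exit: bottleneck 8, flow now 8.
Augment Hall→StairB→C3→C5→Exit: bottleneck 2, flow now 10.
Augment Hall→C1→C3→C5→Exit: bottleneck 1, flow now 11.
Augment Hall→C1→StairA→Lobby→C5→Exit: bottleneck 3, flow now 14.
Augment Hall→C1→C3→Lobby→C5→Exit: bottleneck 3, flow now 17.
Augment Hall→C1→StairB→StairA→Lobby→C5→Exit: bottleneck 2, flow now 19.
No augmenting path remains; maximum flow = 19.
In the residual graph, reachable from Hall: {Hall}.
Min-cut edges: Hall→StairB (10), Hall→C1 (9); capacity 10 + 9 = 19.
This cut is saturated, so no flow can exceed 19.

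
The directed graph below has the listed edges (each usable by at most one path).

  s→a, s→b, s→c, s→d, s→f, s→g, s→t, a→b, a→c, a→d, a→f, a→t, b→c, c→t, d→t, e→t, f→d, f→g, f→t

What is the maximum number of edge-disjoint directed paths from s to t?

5

Assign every edge capacity 1; by Menger, the answer equals the max flow.
Path s→t (+1); total 1.
Path s→a→t (+1); total 2.
Path s→c→t (+1); total 3.
Path s→d→t (+1); total 4.
Path s→f→t (+1); total 5.
No residual s→t path; max flow = 5.
Certifying cut of size 5: {c→t, s→a, s→d, s→f, s→t}.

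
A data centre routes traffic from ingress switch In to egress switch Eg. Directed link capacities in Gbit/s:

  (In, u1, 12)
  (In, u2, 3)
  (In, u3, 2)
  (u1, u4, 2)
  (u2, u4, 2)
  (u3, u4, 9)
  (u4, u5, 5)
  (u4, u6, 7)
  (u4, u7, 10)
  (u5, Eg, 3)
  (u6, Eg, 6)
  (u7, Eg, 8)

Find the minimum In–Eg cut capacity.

Augment In→u1→u4→u5→Eg: bottleneck 2, flow now 2.
Augment In→u2→u4→u5→Eg: bottleneck 1, flow now 3.
Augment In→u2→u4→u6→Eg: bottleneck 1, flow now 4.
Augment In→u3→u4→u6→Eg: bottleneck 2, flow now 6.
No augmenting path remains; maximum flow = 6.
By max-flow min-cut, the minimum cut capacity equals the max flow.
In the residual graph, reachable from In: {In, u1, u2}.
Min-cut edges: In→u3 (2), u1→u4 (2), u2→u4 (2); capacity 2 + 2 + 2 = 6.

6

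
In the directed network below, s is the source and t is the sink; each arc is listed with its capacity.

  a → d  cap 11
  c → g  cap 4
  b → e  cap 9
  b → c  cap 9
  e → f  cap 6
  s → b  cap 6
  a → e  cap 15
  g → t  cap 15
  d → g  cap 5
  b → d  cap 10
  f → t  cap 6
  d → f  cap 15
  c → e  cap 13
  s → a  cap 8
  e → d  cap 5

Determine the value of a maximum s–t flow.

Augment s→a→d→f→t: bottleneck 6, flow now 6.
Augment s→a→d→g→t: bottleneck 2, flow now 8.
Augment s→b→c→g→t: bottleneck 4, flow now 12.
Augment s→b→d→g→t: bottleneck 2, flow now 14.
No augmenting path remains; maximum flow = 14.
In the residual graph, reachable from s: {s}.
Min-cut edges: s→a (8), s→b (6); capacity 8 + 6 = 14.
This cut is saturated, so no flow can exceed 14.

14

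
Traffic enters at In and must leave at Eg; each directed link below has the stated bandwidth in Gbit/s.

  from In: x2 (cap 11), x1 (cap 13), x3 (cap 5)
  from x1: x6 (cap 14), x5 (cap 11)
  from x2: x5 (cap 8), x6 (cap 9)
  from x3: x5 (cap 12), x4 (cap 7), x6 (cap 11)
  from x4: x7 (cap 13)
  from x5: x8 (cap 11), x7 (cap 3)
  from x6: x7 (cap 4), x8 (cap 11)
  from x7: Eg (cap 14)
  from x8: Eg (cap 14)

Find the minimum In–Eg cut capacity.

26

Augment In→x1→x5→x7→Eg: bottleneck 3, flow now 3.
Augment In→x1→x5→x8→Eg: bottleneck 8, flow now 11.
Augment In→x1→x6→x7→Eg: bottleneck 2, flow now 13.
Augment In→x2→x5→x8→Eg: bottleneck 3, flow now 16.
Augment In→x2→x6→x7→Eg: bottleneck 2, flow now 18.
Augment In→x2→x6→x8→Eg: bottleneck 3, flow now 21.
Augment In→x3→x4→x7→Eg: bottleneck 5, flow now 26.
No augmenting path remains; maximum flow = 26.
By max-flow min-cut, the minimum cut capacity equals the max flow.
In the residual graph, reachable from In: {In, x1, x2, x5, x6, x8}.
Min-cut edges: In→x3 (5), x5→x7 (3), x6→x7 (4), x8→Eg (14); capacity 5 + 3 + 4 + 14 = 26.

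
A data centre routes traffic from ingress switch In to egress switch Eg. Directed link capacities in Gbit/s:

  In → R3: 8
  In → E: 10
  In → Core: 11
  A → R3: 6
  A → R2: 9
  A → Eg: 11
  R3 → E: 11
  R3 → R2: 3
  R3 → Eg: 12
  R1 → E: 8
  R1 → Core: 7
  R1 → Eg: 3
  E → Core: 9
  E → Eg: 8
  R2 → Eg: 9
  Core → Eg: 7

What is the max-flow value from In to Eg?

23

Augment In→R3→Eg: bottleneck 8, flow now 8.
Augment In→E→Eg: bottleneck 8, flow now 16.
Augment In→Core→Eg: bottleneck 7, flow now 23.
No augmenting path remains; maximum flow = 23.
In the residual graph, reachable from In: {In, E, Core}.
Min-cut edges: In→R3 (8), E→Eg (8), Core→Eg (7); capacity 8 + 8 + 7 = 23.
This cut is saturated, so no flow can exceed 23.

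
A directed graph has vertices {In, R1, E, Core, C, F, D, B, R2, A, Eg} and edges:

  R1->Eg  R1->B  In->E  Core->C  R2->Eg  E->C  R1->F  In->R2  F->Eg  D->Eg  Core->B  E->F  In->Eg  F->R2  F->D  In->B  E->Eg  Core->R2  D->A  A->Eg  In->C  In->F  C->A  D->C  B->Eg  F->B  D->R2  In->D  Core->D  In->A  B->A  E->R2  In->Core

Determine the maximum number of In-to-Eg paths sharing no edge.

7

Assign every edge capacity 1; by Menger, the answer equals the max flow.
Path In→Eg (+1); total 1.
Path In→E→Eg (+1); total 2.
Path In→F→Eg (+1); total 3.
Path In→D→Eg (+1); total 4.
Path In→B→Eg (+1); total 5.
Path In→R2→Eg (+1); total 6.
Path In→A→Eg (+1); total 7.
No residual In→Eg path; max flow = 7.
Certifying cut of size 7: {A→Eg, B→Eg, D→Eg, In→E, In→Eg, In→F, R2→Eg}.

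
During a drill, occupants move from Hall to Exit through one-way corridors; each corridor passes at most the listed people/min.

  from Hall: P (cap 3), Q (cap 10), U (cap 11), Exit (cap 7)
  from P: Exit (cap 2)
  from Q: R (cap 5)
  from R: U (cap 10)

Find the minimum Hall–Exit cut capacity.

9

Augment Hall→Exit: bottleneck 7, flow now 7.
Augment Hall→P→Exit: bottleneck 2, flow now 9.
No augmenting path remains; maximum flow = 9.
By max-flow min-cut, the minimum cut capacity equals the max flow.
In the residual graph, reachable from Hall: {Hall, P, Q, R, U}.
Min-cut edges: Hall→Exit (7), P→Exit (2); capacity 7 + 2 = 9.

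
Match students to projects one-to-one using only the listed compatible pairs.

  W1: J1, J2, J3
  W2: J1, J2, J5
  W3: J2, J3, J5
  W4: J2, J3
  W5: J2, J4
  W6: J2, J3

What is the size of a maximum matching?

Unit-capacity flow: source→left, listed edges, right→sink; max matching = max flow.
Augmenting path W1→J1 (+1); matched 1.
Augmenting path W2→J2 (+1); matched 2.
Augmenting path W3→J3 (+1); matched 3.
Augmenting path W5→J4 (+1); matched 4.
Augmenting path W4→J2→W2→J5 (+1); matched 5.
No augmenting path remains; maximum matching = 5.
König certificate: {W5, J1, J2, J3, J5} is a vertex cover of size 5 (every listed pair touches it), so no matching can be larger.

5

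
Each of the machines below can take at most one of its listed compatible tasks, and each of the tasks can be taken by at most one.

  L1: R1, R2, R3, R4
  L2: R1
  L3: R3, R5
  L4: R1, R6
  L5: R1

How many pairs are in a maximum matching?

Unit-capacity flow: source→left, listed edges, right→sink; max matching = max flow.
Augmenting path L1→R1 (+1); matched 1.
Augmenting path L3→R3 (+1); matched 2.
Augmenting path L4→R6 (+1); matched 3.
Augmenting path L2→R1→L1→R2 (+1); matched 4.
No augmenting path remains; maximum matching = 4.
König certificate: {L1, L3, L4, R1} is a vertex cover of size 4 (every listed pair touches it), so no matching can be larger.

4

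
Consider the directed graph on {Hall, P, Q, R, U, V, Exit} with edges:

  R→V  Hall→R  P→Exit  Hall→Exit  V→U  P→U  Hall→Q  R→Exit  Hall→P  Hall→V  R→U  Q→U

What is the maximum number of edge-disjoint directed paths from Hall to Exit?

3

Assign every edge capacity 1; by Menger, the answer equals the max flow.
Path Hall→Exit (+1); total 1.
Path Hall→P→Exit (+1); total 2.
Path Hall→R→Exit (+1); total 3.
No residual Hall→Exit path; max flow = 3.
Certifying cut of size 3: {Hall→Exit, Hall→P, Hall→R}.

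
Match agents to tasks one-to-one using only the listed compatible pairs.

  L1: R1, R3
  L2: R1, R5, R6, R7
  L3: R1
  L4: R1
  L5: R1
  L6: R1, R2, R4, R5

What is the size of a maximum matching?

4

Unit-capacity flow: source→left, listed edges, right→sink; max matching = max flow.
Augmenting path L1→R1 (+1); matched 1.
Augmenting path L2→R5 (+1); matched 2.
Augmenting path L6→R2 (+1); matched 3.
Augmenting path L3→R1→L1→R3 (+1); matched 4.
No augmenting path remains; maximum matching = 4.
König certificate: {L1, L2, L6, R1} is a vertex cover of size 4 (every listed pair touches it), so no matching can be larger.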